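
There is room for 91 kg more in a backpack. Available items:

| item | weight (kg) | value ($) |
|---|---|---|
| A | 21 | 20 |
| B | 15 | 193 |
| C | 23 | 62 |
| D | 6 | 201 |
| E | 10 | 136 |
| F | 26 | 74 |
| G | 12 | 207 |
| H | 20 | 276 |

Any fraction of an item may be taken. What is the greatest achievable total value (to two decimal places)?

Greedy by value/weight ratio, highest first.
Order: D (201/6=33.50) > G (207/12=17.25) > H (276/20=13.80) > E (136/10=13.60) > B (193/15=12.87) > F (74/26=2.85) > C (62/23=2.70) > A (20/21=0.95)
Fill: take D (6 @ 201) → take G (12 @ 207) → take H (20 @ 276) → take E (10 @ 136) → take B (15 @ 193) → take F (26 @ 74) → take 2/23 of C → 5.39; 91/91 used.
Total value = 1092.39

1092.39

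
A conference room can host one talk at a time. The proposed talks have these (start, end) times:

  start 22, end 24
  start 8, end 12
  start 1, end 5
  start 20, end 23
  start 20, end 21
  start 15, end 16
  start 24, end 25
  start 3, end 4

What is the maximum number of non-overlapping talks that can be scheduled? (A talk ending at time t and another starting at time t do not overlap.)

Greedy by earliest finish: after sorting by end time, pick each interval compatible with the last pick.
Sorted by end: (3,4)  (1,5)  (8,12)  (15,16)  (20,21)  (20,23)  (22,24)  (24,25)
take (3,4); skip (1,5); take (8,12); take (15,16); take (20,21); skip (20,23); take (22,24); take (24,25).
Selected 6 talks.

6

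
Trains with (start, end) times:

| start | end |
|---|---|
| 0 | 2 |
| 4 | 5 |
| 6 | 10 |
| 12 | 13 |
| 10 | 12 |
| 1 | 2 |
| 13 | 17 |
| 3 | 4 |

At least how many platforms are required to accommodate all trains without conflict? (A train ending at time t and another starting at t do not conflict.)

2

The answer is the maximum number of intervals overlapping at any instant.
starts: [0, 1, 3, 4, 6, 10, 12, 13]
ends:   [2, 2, 4, 5, 10, 12, 13, 17]
s0→1 s1→2  — peak 2.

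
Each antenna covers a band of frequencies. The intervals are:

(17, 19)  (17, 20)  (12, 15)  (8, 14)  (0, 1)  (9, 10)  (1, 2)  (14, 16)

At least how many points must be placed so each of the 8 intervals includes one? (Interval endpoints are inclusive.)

Process intervals by earliest right end; each time one isn't hit yet, stab at its right endpoint.
Sorted: [0,1] [1,2] [9,10] [8,14] [12,15] [14,16] [17,19] [17,20]
{[0,1],[1,2]} hit by 1; {[9,10],[8,14]} hit by 10; {[12,15],[14,16]} hit by 15; {[17,19],[17,20]} hit by 19.
Points: 1, 10, 15, 19 (4 total).

4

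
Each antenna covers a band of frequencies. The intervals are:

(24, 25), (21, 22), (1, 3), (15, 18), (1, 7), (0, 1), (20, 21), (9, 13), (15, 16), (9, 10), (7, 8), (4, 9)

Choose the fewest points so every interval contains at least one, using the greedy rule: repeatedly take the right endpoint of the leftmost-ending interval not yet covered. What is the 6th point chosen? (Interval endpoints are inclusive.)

25

By right end: [0,1]  [1,3]  [1,7]  [7,8]  [4,9]  [9,10]  [9,13]  [15,16]  [15,18]  [20,21]  [21,22]  [24,25]
[0,1] uncovered → point at 1; [7,8] uncovered → point at 8; [9,10] uncovered → point at 10; [15,16] uncovered → point at 16; [20,21] uncovered → point at 21; [24,25] uncovered → point at 25.
Points: 1, 8, 10, 16, 21, 25 (6 total).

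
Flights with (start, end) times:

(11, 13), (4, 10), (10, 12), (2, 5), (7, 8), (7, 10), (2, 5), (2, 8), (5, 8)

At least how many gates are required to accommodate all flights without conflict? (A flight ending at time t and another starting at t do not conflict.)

The answer is the maximum number of intervals overlapping at any instant.
Events (time:±→running): 2:+→1 2:+→2 2:+→3 4:+→4 5:-→3 5:-→2 5:+→3 7:+→4 7:+→5 … peak 5.

5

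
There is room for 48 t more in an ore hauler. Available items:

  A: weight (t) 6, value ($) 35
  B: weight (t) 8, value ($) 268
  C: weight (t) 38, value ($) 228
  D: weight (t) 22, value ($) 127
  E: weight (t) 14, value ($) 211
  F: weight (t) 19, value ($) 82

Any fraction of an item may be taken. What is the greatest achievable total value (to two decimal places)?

Order: B (268/8=33.50) > E (211/14=15.07) > C (228/38=6.00) > A (35/6=5.83) > D (127/22=5.77) > F (82/19=4.32)
Fill: take B (8 @ 268) → take E (14 @ 211) → take 26/38 of C → 156.00; 48/48 used.
Total value = 635.00

635.00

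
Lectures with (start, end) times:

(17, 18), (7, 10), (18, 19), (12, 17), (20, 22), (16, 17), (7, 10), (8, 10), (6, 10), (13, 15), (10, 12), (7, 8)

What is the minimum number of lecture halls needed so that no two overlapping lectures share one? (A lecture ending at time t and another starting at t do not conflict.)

4

Count concurrent intervals with a sweep; the peak is the room count.
Events (time:±→running): 6:+→1 7:+→2 7:+→3 7:+→4 … peak 4.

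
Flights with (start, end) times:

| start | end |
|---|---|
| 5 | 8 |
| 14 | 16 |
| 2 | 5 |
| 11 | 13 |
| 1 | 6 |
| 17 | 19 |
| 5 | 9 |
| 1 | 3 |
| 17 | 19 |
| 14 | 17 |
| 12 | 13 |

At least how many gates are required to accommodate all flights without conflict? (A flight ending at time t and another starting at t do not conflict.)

3

Events (time:±→running): 1:+→1 1:+→2 2:+→3 … peak 3.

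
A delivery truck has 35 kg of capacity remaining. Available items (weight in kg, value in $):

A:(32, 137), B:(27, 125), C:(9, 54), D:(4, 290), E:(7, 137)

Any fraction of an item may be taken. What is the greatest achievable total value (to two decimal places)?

550.44

Ratios (sorted): D 72.50, E 19.57, C 6.00, B 4.63, A 4.28
take D (4 @ 290); take E (7 @ 137); take C (9 @ 54); take 15/27 of B → 69.44. Capacity used 35/35.
Total value = 550.44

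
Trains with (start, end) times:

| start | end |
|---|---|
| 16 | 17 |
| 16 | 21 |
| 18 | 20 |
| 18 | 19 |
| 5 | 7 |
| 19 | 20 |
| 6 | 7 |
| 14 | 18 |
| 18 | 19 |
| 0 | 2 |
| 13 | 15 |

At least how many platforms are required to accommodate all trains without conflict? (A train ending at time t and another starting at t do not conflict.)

4

The answer is the maximum number of intervals overlapping at any instant.
starts: [0, 5, 6, 13, 14, 16, 16, 18, 18, 18, 19]
ends:   [2, 7, 7, 15, 17, 18, 19, 19, 20, 20, 21]
s0→1 e2→0 s5→1 s6→2 e7→1 e7→0 s13→1 s14→2 e15→1 s16→2 s16→3 e17→2 e18→1 s18→2 s18→3 s18→4  — peak 4.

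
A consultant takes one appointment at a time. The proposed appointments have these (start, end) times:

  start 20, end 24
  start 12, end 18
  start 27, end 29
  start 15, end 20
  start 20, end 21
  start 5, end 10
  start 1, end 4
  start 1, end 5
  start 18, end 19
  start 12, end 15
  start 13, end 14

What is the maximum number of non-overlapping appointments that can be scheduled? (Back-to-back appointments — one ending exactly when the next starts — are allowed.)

Order by finish time; keep every interval that doesn't clash with the previous kept one.
Sorted by end: (1,4)  (1,5)  (5,10)  (13,14)  (12,15)  (12,18)  (18,19)  (15,20)  (20,21)  (20,24)  (27,29)
take (1,4); take (5,10); take (13,14); skip (12,15); skip (12,18); take (18,19); take (20,21); take (27,29).
Selected 6 appointments.

6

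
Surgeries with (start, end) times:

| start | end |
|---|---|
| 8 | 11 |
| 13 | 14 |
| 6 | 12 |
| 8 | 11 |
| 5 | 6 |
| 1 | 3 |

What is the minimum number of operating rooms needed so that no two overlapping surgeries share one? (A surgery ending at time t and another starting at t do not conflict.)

3

starts: [1, 5, 6, 8, 8, 13]
ends:   [3, 6, 11, 11, 12, 14]
s1→1 e3→0 s5→1 e6→0 s6→1 s8→2 s8→3  — peak 3.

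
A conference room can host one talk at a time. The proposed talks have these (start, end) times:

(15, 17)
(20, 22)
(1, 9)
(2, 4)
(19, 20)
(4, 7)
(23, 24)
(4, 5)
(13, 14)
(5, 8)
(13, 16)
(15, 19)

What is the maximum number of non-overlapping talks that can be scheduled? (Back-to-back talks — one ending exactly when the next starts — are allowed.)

8

Sort by end time and greedily take each interval whose start is ≥ the last chosen end.
By end time: (2,4), (4,5), (4,7), (5,8), (1,9), (13,14), (13,16), (15,17), (15,19), (19,20), (20,22), (23,24).
Pick (2,4); next start ≥ 4 → (4,5); next start ≥ 5 → (5,8); next start ≥ 8 → (13,14); next start ≥ 14 → (15,17); next start ≥ 17 → (19,20); next start ≥ 20 → (20,22); next start ≥ 22 → (23,24).
Selected 8 talks.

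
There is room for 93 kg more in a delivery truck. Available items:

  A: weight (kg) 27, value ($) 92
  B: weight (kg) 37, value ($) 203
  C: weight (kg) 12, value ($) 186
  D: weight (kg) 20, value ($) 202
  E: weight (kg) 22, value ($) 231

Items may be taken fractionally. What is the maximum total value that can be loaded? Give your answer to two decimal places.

Sort by value per unit weight and fill in that order.
Ratios (sorted): C 15.50, E 10.50, D 10.10, B 5.49, A 3.41
take C (12 @ 186); take E (22 @ 231); take D (20 @ 202); take B (37 @ 203); take 2/27 of A → 6.81. Capacity used 93/93.
Total value = 828.81

828.81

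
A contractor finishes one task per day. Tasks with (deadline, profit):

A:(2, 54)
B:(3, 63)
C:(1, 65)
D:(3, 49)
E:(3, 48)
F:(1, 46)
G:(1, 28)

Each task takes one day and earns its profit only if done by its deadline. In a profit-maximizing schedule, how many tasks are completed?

3

Profit order: C=65 B=63 A=54 D=49 E=48 F=46 G=28
Assign: C→slot 1, B→slot 3, A→slot 2, D skipped, E skipped, F skipped, G skipped.
Slots: [1:C] [2:A] [3:B]
3 of 7 scheduled.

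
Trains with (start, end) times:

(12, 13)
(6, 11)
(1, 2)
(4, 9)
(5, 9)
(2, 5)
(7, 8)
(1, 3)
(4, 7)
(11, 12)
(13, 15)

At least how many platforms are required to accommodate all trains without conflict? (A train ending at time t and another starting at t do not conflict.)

Count concurrent intervals with a sweep; the peak is the room count.
starts: [1, 1, 2, 4, 4, 5, 6, 7, 11, 12, 13]
ends:   [2, 3, 5, 7, 8, 9, 9, 11, 12, 13, 15]
s1→1 s1→2 e2→1 s2→2 e3→1 s4→2 s4→3 e5→2 s5→3 s6→4  — peak 4.

4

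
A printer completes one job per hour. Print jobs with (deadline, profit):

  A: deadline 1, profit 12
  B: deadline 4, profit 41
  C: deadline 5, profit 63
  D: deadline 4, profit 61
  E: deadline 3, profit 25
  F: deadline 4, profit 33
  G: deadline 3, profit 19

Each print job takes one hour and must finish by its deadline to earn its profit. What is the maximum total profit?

Sort by profit descending; place each in the latest free slot ≤ its deadline.
By profit: C(d5,63), D(d4,61), B(d4,41), F(d4,33), E(d3,25), G(d3,19), A(d1,12)
C→slot 5; D→slot 4; B→slot 3; F→slot 2; E→slot 1; G skipped; A skipped.
Profit = 25 + 33 + 41 + 61 + 63 = 223

223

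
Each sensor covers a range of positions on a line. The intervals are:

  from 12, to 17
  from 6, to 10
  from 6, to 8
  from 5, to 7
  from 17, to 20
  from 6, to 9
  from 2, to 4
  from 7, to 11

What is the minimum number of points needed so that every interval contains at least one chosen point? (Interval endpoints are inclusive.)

Process intervals by earliest right end; each time one isn't hit yet, stab at its right endpoint.
By right end: [2,4]  [5,7]  [6,8]  [6,9]  [6,10]  [7,11]  [12,17]  [17,20]
[2,4] uncovered → point at 4; [5,7] uncovered → point at 7; [12,17] uncovered → point at 17.
Points: 4, 7, 17 (3 total).

3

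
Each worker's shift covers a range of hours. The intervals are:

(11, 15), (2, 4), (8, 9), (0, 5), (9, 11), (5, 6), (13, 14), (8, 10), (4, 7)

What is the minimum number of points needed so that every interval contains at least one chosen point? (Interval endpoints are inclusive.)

4

By right end: [2,4]  [0,5]  [5,6]  [4,7]  [8,9]  [8,10]  [9,11]  [13,14]  [11,15]
[2,4] uncovered → point at 4; [5,6] uncovered → point at 6; [8,9] uncovered → point at 9; [13,14] uncovered → point at 14.
Points: 4, 6, 9, 14 (4 total).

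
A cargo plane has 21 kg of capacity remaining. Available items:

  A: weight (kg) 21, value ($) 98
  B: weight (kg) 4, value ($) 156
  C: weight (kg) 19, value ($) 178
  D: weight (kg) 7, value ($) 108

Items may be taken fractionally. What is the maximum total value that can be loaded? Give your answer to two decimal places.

Ratios (sorted): B 39.00, D 15.43, C 9.37, A 4.67
take B (4 @ 156); take D (7 @ 108); take 10/19 of C → 93.68. Capacity used 21/21.
Total value = 357.68

357.68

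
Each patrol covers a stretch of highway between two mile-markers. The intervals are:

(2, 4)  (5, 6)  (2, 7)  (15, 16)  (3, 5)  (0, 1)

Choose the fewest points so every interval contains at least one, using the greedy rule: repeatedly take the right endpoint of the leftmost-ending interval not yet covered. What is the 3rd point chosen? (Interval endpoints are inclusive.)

6

Process intervals by earliest right end; each time one isn't hit yet, stab at its right endpoint.
By right end: [0,1]  [2,4]  [3,5]  [5,6]  [2,7]  [15,16]
[0,1] uncovered → point at 1; [2,4] uncovered → point at 4; [5,6] uncovered → point at 6; [15,16] uncovered → point at 16.
Points: 1, 4, 6, 16 (4 total).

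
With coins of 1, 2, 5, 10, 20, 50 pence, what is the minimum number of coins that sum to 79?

Greedy: take as many of the largest coin as possible, then repeat with the remainder.
79 = 1×50 + 1×20 + 1×5 + 2×2
Total coins = 1 + 1 + 1 + 2 = 5

5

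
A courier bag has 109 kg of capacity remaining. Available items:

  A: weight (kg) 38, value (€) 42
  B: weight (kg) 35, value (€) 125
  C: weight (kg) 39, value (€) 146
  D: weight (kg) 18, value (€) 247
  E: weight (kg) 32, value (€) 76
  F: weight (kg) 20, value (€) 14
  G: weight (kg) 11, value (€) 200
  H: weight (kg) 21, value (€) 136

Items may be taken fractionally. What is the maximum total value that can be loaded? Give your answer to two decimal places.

Order: G (200/11=18.18) > D (247/18=13.72) > H (136/21=6.48) > C (146/39=3.74) > B (125/35=3.57) > E (76/32=2.38) > A (42/38=1.11) > F (14/20=0.70)
Fill: take G (11 @ 200) → take D (18 @ 247) → take H (21 @ 136) → take C (39 @ 146) → take 20/35 of B → 71.43; 109/109 used.
Total value = 800.43

800.43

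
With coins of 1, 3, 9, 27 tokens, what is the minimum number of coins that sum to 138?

6

Use the largest denomination that fits, subtract, and repeat.
138 = 5×27 + 1×3
Total coins = 5 + 1 = 6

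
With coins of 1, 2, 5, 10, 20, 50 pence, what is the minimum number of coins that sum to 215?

215 − 4×50→15 − 1×10→5 − 1×5→0
Total coins = 4 + 1 + 1 = 6

6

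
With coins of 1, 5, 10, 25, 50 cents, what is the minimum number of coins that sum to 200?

4

200 − 4×50→0
Total coins = 4 = 4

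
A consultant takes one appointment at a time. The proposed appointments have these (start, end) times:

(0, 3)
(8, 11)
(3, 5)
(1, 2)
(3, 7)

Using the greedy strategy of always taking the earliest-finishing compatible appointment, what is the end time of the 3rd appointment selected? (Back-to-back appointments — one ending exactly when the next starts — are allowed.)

Order by finish time; keep every interval that doesn't clash with the previous kept one.
By end time: (1,2), (0,3), (3,5), (3,7), (8,11).
Pick (1,2); next start ≥ 2 → (3,5); next start ≥ 5 → (8,11).
Selected: (1,2) (3,5) (8,11)

11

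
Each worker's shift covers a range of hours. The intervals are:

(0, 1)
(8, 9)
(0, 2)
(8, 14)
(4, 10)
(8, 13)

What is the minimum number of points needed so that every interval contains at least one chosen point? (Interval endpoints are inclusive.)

Sort by right endpoint; whenever an interval is uncovered, place a point at its right end.
By right end: [0,1]  [0,2]  [8,9]  [4,10]  [8,13]  [8,14]
[0,1] uncovered → point at 1; [8,9] uncovered → point at 9.
Points: 1, 9 (2 total).

2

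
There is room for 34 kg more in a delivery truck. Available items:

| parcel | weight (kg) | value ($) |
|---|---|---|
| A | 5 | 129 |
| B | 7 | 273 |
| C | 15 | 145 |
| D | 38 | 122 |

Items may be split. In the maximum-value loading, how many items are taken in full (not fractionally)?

Order: B (273/7=39.00) > A (129/5=25.80) > C (145/15=9.67) > D (122/38=3.21)
Fill: take B (7 @ 273) → take A (5 @ 129) → take C (15 @ 145) → take 7/38 of D → 22.47; 34/34 used.
3 item(s) taken whole; one partial (take 7/38 of D).

3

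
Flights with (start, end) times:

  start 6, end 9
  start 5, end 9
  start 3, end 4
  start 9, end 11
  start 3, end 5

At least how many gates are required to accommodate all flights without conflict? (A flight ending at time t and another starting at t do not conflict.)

Count concurrent intervals with a sweep; the peak is the room count.
starts: [3, 3, 5, 6, 9]
ends:   [4, 5, 9, 9, 11]
s3→1 s3→2  — peak 2.

2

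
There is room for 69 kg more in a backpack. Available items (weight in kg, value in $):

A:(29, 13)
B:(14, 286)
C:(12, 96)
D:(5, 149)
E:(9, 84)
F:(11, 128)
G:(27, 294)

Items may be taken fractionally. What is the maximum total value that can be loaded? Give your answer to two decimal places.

965.00

Greedy by value/weight ratio, highest first.
Order: D (149/5=29.80) > B (286/14=20.43) > F (128/11=11.64) > G (294/27=10.89) > E (84/9=9.33) > C (96/12=8.00) > A (13/29=0.45)
Fill: take D (5 @ 149) → take B (14 @ 286) → take F (11 @ 128) → take G (27 @ 294) → take E (9 @ 84) → take 3/12 of C → 24.00; 69/69 used.
Total value = 965.00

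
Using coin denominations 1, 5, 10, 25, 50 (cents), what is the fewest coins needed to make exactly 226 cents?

6

Greedy: take as many of the largest coin as possible, then repeat with the remainder.
226 = 4×50 + 1×25 + 1×1
Total coins = 4 + 1 + 1 = 6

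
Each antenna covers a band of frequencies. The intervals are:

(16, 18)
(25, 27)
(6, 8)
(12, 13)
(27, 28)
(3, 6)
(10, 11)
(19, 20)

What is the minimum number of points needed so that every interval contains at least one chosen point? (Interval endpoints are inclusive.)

6

Sort by right endpoint; whenever an interval is uncovered, place a point at its right end.
Sorted: [3,6] [6,8] [10,11] [12,13] [16,18] [19,20] [25,27] [27,28]
{[3,6],[6,8]} hit by 6; {[10,11]} hit by 11; {[12,13]} hit by 13; {[16,18]} hit by 18; {[19,20]} hit by 20; {[25,27],[27,28]} hit by 27.
Points: 6, 11, 13, 18, 20, 27 (6 total).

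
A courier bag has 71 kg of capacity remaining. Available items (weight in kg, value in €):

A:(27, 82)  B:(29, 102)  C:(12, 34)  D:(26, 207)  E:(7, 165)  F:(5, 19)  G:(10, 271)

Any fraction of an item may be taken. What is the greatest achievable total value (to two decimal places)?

Greedy by value/weight ratio, highest first.
Ratios (sorted): G 27.10, E 23.57, D 7.96, F 3.80, B 3.52, A 3.04, C 2.83
take G (10 @ 271); take E (7 @ 165); take D (26 @ 207); take F (5 @ 19); take 23/29 of B → 80.90. Capacity used 71/71.
Total value = 742.90

742.90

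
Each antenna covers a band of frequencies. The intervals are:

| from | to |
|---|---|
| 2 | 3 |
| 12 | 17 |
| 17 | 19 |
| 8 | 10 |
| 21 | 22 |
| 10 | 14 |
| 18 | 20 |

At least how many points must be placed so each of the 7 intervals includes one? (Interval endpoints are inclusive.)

5

Sorted: [2,3] [8,10] [10,14] [12,17] [17,19] [18,20] [21,22]
{[2,3]} hit by 3; {[8,10],[10,14]} hit by 10; {[12,17],[17,19]} hit by 17; {[18,20]} hit by 20; {[21,22]} hit by 22.
Points: 3, 10, 17, 20, 22 (5 total).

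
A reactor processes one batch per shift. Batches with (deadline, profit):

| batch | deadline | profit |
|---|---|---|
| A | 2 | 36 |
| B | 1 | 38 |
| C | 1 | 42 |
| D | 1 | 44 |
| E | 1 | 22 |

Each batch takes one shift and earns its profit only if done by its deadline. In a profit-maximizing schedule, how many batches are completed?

Sort by profit descending; place each in the latest free slot ≤ its deadline.
By profit: D(d1,44), C(d1,42), B(d1,38), A(d2,36), E(d1,22)
D→slot 1; C skipped; B skipped; A→slot 2; E skipped.
2 of 5 scheduled.

2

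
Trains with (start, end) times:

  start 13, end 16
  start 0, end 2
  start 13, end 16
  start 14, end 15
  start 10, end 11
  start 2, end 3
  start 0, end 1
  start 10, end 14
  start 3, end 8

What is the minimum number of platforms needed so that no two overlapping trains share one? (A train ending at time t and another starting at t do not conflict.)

The answer is the maximum number of intervals overlapping at any instant.
starts: [0, 0, 2, 3, 10, 10, 13, 13, 14]
ends:   [1, 2, 3, 8, 11, 14, 15, 16, 16]
s0→1 s0→2 e1→1 e2→0 s2→1 e3→0 s3→1 e8→0 s10→1 s10→2 e11→1 s13→2 s13→3  — peak 3.

3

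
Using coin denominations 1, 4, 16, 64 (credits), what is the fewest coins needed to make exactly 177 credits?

6

177 = 2×64 + 3×16 + 1×1
Total coins = 2 + 3 + 1 = 6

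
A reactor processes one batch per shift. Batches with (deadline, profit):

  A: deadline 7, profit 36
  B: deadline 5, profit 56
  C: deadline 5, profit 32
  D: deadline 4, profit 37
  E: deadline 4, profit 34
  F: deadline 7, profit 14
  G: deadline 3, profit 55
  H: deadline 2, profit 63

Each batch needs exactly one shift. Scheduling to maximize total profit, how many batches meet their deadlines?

Take jobs in profit order; each goes to the latest open slot no later than its deadline.
Profit order: H=63 B=56 G=55 D=37 A=36 E=34 C=32 F=14
Assign: H→slot 2, B→slot 5, G→slot 3, D→slot 4, A→slot 7, E→slot 1, C skipped, F→slot 6.
Slots: [1:E] [2:H] [3:G] [4:D] [5:B] [6:F] [7:A]
7 of 8 scheduled.

7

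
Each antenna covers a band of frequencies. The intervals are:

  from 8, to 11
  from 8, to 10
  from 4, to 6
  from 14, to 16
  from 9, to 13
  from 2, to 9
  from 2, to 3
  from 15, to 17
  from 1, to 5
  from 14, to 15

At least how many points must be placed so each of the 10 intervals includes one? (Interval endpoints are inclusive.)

Sorted: [2,3] [1,5] [4,6] [2,9] [8,10] [8,11] [9,13] [14,15] [14,16] [15,17]
{[2,3],[1,5]} hit by 3; {[4,6],[2,9]} hit by 6; {[8,10],[8,11],[9,13]} hit by 10; {[14,15],[14,16],[15,17]} hit by 15.
Points: 3, 6, 10, 15 (4 total).

4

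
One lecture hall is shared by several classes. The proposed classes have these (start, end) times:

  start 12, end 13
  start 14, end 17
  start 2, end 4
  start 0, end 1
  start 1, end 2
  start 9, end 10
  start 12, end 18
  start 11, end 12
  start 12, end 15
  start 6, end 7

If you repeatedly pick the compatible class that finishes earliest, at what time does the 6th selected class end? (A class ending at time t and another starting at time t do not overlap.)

Greedy by earliest finish: after sorting by end time, pick each interval compatible with the last pick.
Sorted by end: (0,1)  (1,2)  (2,4)  (6,7)  (9,10)  (11,12)  (12,13)  (12,15)  (14,17)  (12,18)
take (0,1); take (1,2); take (2,4); take (6,7); take (9,10); take (11,12); take (12,13); skip (12,15); take (14,17).
Selected: (0,1) (1,2) (2,4) (6,7) (9,10) (11,12) (12,13) (14,17)

12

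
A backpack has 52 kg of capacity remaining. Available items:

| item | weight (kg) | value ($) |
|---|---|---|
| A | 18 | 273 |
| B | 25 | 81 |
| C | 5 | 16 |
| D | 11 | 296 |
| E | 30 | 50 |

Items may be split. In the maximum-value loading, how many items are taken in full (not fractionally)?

2

Greedy by value/weight ratio, highest first.
Order: D (296/11=26.91) > A (273/18=15.17) > B (81/25=3.24) > C (16/5=3.20) > E (50/30=1.67)
Fill: take D (11 @ 296) → take A (18 @ 273) → take 23/25 of B → 74.52; 52/52 used.
2 item(s) taken whole; one partial (take 23/25 of B).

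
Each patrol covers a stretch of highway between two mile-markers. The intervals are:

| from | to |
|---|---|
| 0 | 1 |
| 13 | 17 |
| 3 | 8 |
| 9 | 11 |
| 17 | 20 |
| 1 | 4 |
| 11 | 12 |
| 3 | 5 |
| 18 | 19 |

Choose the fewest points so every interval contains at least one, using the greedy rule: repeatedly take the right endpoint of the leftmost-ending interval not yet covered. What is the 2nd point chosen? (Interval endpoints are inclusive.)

5

Sorted: [0,1] [1,4] [3,5] [3,8] [9,11] [11,12] [13,17] [18,19] [17,20]
{[0,1],[1,4]} hit by 1; {[3,5],[3,8]} hit by 5; {[9,11],[11,12]} hit by 11; {[13,17]} hit by 17; {[18,19],[17,20]} hit by 19.
Points: 1, 5, 11, 17, 19 (5 total).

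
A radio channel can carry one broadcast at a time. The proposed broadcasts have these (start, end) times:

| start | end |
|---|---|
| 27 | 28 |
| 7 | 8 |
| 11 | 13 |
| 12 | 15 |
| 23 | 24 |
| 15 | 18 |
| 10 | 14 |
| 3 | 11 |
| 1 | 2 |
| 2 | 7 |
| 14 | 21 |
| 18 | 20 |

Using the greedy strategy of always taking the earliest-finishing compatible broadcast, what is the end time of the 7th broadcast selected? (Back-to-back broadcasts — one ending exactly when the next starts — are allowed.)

24

Order by finish time; keep every interval that doesn't clash with the previous kept one.
Sorted by end: (1,2)  (2,7)  (7,8)  (3,11)  (11,13)  (10,14)  (12,15)  (15,18)  (18,20)  (14,21)  (23,24)  (27,28)
take (1,2); take (2,7); take (7,8); skip (3,11); take (11,13); take (15,18); take (18,20); take (23,24); take (27,28).
Selected: (1,2) (2,7) (7,8) (11,13) (15,18) (18,20) (23,24) (27,28)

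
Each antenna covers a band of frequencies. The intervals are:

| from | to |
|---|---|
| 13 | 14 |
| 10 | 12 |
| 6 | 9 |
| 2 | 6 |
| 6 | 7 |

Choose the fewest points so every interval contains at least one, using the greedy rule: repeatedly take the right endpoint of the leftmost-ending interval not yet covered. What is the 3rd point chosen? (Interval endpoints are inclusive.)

By right end: [2,6]  [6,7]  [6,9]  [10,12]  [13,14]
[2,6] uncovered → point at 6; [10,12] uncovered → point at 12; [13,14] uncovered → point at 14.
Points: 6, 12, 14 (3 total).

14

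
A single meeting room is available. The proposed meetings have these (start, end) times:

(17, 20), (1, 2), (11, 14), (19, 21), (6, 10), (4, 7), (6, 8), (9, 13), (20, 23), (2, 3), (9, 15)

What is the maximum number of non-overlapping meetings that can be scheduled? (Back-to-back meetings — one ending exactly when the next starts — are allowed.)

By end time: (1,2), (2,3), (4,7), (6,8), (6,10), (9,13), (11,14), (9,15), (17,20), (19,21), (20,23).
Pick (1,2); next start ≥ 2 → (2,3); next start ≥ 3 → (4,7); next start ≥ 7 → (9,13); next start ≥ 13 → (17,20); next start ≥ 20 → (20,23).
Selected 6 meetings.

6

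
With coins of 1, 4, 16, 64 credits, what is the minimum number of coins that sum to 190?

10

190 = 2×64 + 3×16 + 3×4 + 2×1
Total coins = 2 + 3 + 3 + 2 = 10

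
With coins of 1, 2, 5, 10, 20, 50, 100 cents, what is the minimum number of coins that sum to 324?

Use the largest denomination that fits, subtract, and repeat.
324 − 3×100→24 − 1×20→4 − 2×2→0
Total coins = 3 + 1 + 2 = 6

6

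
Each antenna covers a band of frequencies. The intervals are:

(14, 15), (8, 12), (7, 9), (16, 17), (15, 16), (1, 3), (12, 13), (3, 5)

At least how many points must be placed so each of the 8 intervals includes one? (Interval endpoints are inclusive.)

Sort by right endpoint; whenever an interval is uncovered, place a point at its right end.
By right end: [1,3]  [3,5]  [7,9]  [8,12]  [12,13]  [14,15]  [15,16]  [16,17]
[1,3] uncovered → point at 3; [7,9] uncovered → point at 9; [12,13] uncovered → point at 13; [14,15] uncovered → point at 15; [16,17] uncovered → point at 17.
Points: 3, 9, 13, 15, 17 (5 total).

5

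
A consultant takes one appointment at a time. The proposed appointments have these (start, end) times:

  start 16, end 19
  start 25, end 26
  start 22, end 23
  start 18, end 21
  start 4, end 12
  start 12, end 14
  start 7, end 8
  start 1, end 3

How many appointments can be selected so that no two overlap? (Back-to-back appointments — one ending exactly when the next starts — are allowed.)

6

Order by finish time; keep every interval that doesn't clash with the previous kept one.
Sorted by end: (1,3)  (7,8)  (4,12)  (12,14)  (16,19)  (18,21)  (22,23)  (25,26)
take (1,3); take (7,8); skip (4,12); take (12,14); take (16,19); take (22,23); take (25,26).
Selected 6 appointments.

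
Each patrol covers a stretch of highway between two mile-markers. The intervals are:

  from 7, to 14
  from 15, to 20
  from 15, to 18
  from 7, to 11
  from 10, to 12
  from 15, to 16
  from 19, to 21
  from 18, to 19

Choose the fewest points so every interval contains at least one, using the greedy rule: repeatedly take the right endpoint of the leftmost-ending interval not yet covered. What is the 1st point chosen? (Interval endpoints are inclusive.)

11

By right end: [7,11]  [10,12]  [7,14]  [15,16]  [15,18]  [18,19]  [15,20]  [19,21]
[7,11] uncovered → point at 11; [15,16] uncovered → point at 16; [18,19] uncovered → point at 19.
Points: 11, 16, 19 (3 total).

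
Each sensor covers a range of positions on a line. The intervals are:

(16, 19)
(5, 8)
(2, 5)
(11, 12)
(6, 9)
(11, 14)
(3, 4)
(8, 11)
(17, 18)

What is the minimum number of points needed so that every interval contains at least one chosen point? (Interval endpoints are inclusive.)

4

Process intervals by earliest right end; each time one isn't hit yet, stab at its right endpoint.
Sorted: [3,4] [2,5] [5,8] [6,9] [8,11] [11,12] [11,14] [17,18] [16,19]
{[3,4],[2,5]} hit by 4; {[5,8],[6,9],[8,11]} hit by 8; {[11,12],[11,14]} hit by 12; {[17,18],[16,19]} hit by 18.
Points: 4, 8, 12, 18 (4 total).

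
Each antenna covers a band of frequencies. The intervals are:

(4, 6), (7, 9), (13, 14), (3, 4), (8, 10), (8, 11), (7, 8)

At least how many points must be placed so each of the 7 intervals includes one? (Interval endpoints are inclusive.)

By right end: [3,4]  [4,6]  [7,8]  [7,9]  [8,10]  [8,11]  [13,14]
[3,4] uncovered → point at 4; [7,8] uncovered → point at 8; [13,14] uncovered → point at 14.
Points: 4, 8, 14 (3 total).

3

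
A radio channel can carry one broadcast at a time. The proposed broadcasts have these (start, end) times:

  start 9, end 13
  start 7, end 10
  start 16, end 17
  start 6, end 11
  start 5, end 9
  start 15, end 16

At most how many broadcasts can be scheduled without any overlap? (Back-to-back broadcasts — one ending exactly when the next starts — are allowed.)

Sorted by end: (5,9)  (7,10)  (6,11)  (9,13)  (15,16)  (16,17)
take (5,9); skip (7,10); skip (6,11); take (9,13); take (15,16); take (16,17).
Selected 4 broadcasts.

4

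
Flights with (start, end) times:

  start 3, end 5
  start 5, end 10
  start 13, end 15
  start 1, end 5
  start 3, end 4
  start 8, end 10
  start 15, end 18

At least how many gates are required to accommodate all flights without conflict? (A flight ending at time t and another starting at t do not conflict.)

3

The answer is the maximum number of intervals overlapping at any instant.
Events (time:±→running): 1:+→1 3:+→2 3:+→3 … peak 3.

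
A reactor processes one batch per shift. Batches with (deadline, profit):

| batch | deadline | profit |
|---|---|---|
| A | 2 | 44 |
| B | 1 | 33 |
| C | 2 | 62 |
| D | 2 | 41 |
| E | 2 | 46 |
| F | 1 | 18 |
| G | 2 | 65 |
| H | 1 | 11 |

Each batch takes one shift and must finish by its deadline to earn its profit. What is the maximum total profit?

Take jobs in profit order; each goes to the latest open slot no later than its deadline.
Profit order: G=65 C=62 E=46 A=44 D=41 B=33 F=18 H=11
Assign: G→slot 2, C→slot 1, E skipped, A skipped, D skipped, B skipped, F skipped, H skipped.
Slots: [1:C] [2:G]
Profit = 62 + 65 = 127

127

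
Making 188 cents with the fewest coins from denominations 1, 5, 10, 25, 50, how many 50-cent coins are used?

188 = 3×50 + 1×25 + 1×10 + 3×1
Count of 50: 3

3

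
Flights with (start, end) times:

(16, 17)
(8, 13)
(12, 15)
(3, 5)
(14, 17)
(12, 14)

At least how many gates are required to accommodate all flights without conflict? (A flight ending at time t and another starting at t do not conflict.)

3

Events (time:±→running): 3:+→1 5:-→0 8:+→1 12:+→2 12:+→3 … peak 3.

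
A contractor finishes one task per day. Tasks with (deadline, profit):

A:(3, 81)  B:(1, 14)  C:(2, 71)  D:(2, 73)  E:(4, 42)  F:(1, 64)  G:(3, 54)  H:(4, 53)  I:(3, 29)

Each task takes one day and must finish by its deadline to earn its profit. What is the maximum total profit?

Sort by profit descending; place each in the latest free slot ≤ its deadline.
Profit order: A=81 D=73 C=71 F=64 G=54 H=53 E=42 I=29 B=14
Assign: A→slot 3, D→slot 2, C→slot 1, F skipped, G skipped, H→slot 4, E skipped, I skipped, B skipped.
Slots: [1:C] [2:D] [3:A] [4:H]
Profit = 71 + 73 + 81 + 53 = 278

278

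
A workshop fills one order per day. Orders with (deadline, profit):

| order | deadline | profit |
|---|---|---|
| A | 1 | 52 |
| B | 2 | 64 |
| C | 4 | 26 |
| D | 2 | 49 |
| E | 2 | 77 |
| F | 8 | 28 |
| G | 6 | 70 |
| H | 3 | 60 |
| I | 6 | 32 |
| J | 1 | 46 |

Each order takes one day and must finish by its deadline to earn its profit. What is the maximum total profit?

357

Sort by profit descending; place each in the latest free slot ≤ its deadline.
Profit order: E=77 G=70 B=64 H=60 A=52 D=49 J=46 I=32 F=28 C=26
Assign: E→slot 2, G→slot 6, B→slot 1, H→slot 3, A skipped, D skipped, J skipped, I→slot 5, F→slot 8, C→slot 4.
Slots: [1:B] [2:E] [3:H] [4:C] [5:I] [6:G] [8:F]
Profit = 64 + 77 + 60 + 26 + 32 + 70 + 28 = 357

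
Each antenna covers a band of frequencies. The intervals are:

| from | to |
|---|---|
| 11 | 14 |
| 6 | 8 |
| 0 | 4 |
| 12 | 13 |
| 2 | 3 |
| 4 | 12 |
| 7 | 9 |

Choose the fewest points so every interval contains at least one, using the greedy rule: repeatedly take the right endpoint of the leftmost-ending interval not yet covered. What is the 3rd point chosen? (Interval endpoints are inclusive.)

Sort by right endpoint; whenever an interval is uncovered, place a point at its right end.
Sorted: [2,3] [0,4] [6,8] [7,9] [4,12] [12,13] [11,14]
{[2,3],[0,4]} hit by 3; {[6,8],[7,9],[4,12]} hit by 8; {[12,13],[11,14]} hit by 13.
Points: 3, 8, 13 (3 total).

13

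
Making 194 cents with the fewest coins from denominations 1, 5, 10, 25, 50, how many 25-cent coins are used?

194 = 3×50 + 1×25 + 1×10 + 1×5 + 4×1
Count of 25: 1

1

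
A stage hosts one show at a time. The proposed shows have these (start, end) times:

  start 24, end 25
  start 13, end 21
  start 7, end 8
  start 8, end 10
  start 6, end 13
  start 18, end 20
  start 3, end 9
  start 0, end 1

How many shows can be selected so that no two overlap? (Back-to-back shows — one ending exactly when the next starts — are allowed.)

Order by finish time; keep every interval that doesn't clash with the previous kept one.
By end time: (0,1), (7,8), (3,9), (8,10), (6,13), (18,20), (13,21), (24,25).
Pick (0,1); next start ≥ 1 → (7,8); next start ≥ 8 → (8,10); next start ≥ 10 → (18,20); next start ≥ 20 → (24,25).
Selected 5 shows.

5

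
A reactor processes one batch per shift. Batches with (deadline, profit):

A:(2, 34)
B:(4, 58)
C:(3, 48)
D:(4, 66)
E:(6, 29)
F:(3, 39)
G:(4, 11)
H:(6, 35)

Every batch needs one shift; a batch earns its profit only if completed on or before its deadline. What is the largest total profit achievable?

Profit order: D=66 B=58 C=48 F=39 H=35 A=34 E=29 G=11
Assign: D→slot 4, B→slot 3, C→slot 2, F→slot 1, H→slot 6, A skipped, E→slot 5, G skipped.
Slots: [1:F] [2:C] [3:B] [4:D] [5:E] [6:H]
Profit = 39 + 48 + 58 + 66 + 29 + 35 = 275

275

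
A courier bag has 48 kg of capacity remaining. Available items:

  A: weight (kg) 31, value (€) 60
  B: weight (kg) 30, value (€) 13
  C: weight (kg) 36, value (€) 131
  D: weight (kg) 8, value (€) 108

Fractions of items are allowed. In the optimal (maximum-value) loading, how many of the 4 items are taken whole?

Sort by value per unit weight and fill in that order.
Order: D (108/8=13.50) > C (131/36=3.64) > A (60/31=1.94) > B (13/30=0.43)
Fill: take D (8 @ 108) → take C (36 @ 131) → take 4/31 of A → 7.74; 48/48 used.
2 item(s) taken whole; one partial (take 4/31 of A).

2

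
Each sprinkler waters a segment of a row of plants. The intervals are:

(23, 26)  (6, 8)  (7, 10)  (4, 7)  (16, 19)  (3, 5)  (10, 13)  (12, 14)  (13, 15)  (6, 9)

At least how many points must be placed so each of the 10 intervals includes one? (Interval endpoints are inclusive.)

Sort by right endpoint; whenever an interval is uncovered, place a point at its right end.
By right end: [3,5]  [4,7]  [6,8]  [6,9]  [7,10]  [10,13]  [12,14]  [13,15]  [16,19]  [23,26]
[3,5] uncovered → point at 5; [6,8] uncovered → point at 8; [10,13] uncovered → point at 13; [16,19] uncovered → point at 19; [23,26] uncovered → point at 26.
Points: 5, 8, 13, 19, 26 (5 total).

5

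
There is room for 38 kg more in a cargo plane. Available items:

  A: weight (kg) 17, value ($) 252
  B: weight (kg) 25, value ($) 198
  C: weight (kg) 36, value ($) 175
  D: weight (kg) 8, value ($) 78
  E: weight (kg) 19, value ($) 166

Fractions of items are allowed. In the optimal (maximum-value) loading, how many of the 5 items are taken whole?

2

Ratios (sorted): A 14.82, D 9.75, E 8.74, B 7.92, C 4.86
take A (17 @ 252); take D (8 @ 78); take 13/19 of E → 113.58. Capacity used 38/38.
2 item(s) taken whole; one partial (take 13/19 of E).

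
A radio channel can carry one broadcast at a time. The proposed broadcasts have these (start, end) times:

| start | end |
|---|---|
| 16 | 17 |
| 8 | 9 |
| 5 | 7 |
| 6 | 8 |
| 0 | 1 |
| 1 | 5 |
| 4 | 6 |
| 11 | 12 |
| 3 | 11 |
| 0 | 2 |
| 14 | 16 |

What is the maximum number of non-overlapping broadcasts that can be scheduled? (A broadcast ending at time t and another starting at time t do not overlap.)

7

Sort by end time and greedily take each interval whose start is ≥ the last chosen end.
By end time: (0,1), (0,2), (1,5), (4,6), (5,7), (6,8), (8,9), (3,11), (11,12), (14,16), (16,17).
Pick (0,1); next start ≥ 1 → (1,5); next start ≥ 5 → (5,7); next start ≥ 7 → (8,9); next start ≥ 9 → (11,12); next start ≥ 12 → (14,16); next start ≥ 16 → (16,17).
Selected 7 broadcasts.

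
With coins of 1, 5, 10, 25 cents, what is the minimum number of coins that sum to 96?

Use the largest denomination that fits, subtract, and repeat.
96 = 3×25 + 2×10 + 1×1
Total coins = 3 + 2 + 1 = 6

6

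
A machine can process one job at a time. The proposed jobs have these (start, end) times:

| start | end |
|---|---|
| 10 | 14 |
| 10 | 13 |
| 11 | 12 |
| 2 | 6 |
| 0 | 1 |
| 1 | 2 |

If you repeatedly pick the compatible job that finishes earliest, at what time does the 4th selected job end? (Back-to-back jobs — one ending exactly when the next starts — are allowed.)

Order by finish time; keep every interval that doesn't clash with the previous kept one.
Sorted by end: (0,1)  (1,2)  (2,6)  (11,12)  (10,13)  (10,14)
take (0,1); take (1,2); take (2,6); take (11,12); skip (10,13); skip (10,14).
Selected: (0,1) (1,2) (2,6) (11,12)

12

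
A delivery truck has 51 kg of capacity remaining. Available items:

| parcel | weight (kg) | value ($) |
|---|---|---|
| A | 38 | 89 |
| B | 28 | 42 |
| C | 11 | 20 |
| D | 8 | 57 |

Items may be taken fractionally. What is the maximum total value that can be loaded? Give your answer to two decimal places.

155.09

Greedy by value/weight ratio, highest first.
Ratios (sorted): D 7.12, A 2.34, C 1.82, B 1.50
take D (8 @ 57); take A (38 @ 89); take 5/11 of C → 9.09. Capacity used 51/51.
Total value = 155.09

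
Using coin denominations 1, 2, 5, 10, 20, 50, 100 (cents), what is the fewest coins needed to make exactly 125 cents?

Greedy: take as many of the largest coin as possible, then repeat with the remainder.
125 = 1×100 + 1×20 + 1×5
Total coins = 1 + 1 + 1 = 3

3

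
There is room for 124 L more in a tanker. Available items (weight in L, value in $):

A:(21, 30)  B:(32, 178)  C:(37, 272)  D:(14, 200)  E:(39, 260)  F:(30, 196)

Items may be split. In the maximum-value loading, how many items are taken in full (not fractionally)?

4

Order: D (200/14=14.29) > C (272/37=7.35) > E (260/39=6.67) > F (196/30=6.53) > B (178/32=5.56) > A (30/21=1.43)
Fill: take D (14 @ 200) → take C (37 @ 272) → take E (39 @ 260) → take F (30 @ 196) → take 4/32 of B → 22.25; 124/124 used.
4 item(s) taken whole; one partial (take 4/32 of B).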